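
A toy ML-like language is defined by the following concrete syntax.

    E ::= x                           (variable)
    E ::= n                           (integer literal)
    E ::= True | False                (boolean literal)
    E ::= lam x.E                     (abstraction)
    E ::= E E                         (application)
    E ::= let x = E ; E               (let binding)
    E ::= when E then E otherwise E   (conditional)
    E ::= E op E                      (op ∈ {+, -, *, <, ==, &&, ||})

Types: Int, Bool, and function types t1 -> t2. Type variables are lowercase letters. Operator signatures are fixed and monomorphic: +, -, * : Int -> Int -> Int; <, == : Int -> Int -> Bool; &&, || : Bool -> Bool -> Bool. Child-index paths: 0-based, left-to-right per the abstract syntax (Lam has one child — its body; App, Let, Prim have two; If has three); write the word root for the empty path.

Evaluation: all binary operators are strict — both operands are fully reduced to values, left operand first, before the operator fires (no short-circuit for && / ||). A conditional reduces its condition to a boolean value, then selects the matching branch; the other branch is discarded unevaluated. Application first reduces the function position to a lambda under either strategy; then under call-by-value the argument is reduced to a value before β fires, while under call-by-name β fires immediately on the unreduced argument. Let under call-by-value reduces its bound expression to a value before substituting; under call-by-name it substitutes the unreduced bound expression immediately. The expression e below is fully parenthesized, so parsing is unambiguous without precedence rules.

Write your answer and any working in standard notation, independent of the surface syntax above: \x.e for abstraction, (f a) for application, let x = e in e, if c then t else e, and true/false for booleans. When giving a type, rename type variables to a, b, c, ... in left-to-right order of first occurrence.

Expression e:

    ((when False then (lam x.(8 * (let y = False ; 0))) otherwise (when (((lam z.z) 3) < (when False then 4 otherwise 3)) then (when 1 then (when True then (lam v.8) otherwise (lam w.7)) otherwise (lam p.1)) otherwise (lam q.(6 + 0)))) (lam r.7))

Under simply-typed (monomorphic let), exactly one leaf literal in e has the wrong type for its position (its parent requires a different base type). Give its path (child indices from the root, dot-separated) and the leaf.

Trace:
  unify Bool ~ Bool
  unify Int ~ Int
let y : Bool
  unify Int ~ Int
\x._ : a -> Int
z : b
\z._ : b -> b
  unify b -> b ~ Int -> c
  unify b ~ Int
  unify Int ~ c
_ _ : Int
  unify Int ~ Int
  unify Bool ~ Bool
  unify Int ~ Int
  unify Int ~ Int
  unify Bool ~ Bool
  unify Int ~ Bool
  FAIL: mismatch Int ~ Bool

Answer: 0.2.1.0 : 1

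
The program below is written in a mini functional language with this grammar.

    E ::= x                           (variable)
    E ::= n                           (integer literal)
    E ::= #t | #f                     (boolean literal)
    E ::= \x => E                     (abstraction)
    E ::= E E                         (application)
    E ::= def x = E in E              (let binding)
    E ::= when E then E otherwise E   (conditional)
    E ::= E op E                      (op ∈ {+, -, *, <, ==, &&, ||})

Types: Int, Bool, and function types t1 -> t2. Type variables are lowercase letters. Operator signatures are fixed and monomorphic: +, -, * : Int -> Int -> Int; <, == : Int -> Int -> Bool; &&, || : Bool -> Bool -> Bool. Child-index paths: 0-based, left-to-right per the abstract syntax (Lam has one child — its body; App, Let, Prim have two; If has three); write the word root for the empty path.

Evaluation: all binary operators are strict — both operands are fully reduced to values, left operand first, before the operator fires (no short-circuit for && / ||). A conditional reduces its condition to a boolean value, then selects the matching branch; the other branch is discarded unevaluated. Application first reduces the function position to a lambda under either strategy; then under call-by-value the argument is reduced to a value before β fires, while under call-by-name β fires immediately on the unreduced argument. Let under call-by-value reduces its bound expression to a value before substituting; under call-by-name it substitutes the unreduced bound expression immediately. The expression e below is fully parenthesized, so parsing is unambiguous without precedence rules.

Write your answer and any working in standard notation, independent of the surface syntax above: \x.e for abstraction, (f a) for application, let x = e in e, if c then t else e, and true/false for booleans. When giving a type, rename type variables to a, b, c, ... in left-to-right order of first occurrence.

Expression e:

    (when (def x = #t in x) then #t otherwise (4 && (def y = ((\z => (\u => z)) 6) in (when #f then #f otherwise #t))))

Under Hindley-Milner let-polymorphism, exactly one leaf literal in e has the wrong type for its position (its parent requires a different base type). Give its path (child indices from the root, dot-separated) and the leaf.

Answer: 2.0 : 4

Derivation:
let x : Bool
x : Bool
  unify Bool ~ Bool
  unify Int ~ Bool
  FAIL: mismatch Int ~ Bool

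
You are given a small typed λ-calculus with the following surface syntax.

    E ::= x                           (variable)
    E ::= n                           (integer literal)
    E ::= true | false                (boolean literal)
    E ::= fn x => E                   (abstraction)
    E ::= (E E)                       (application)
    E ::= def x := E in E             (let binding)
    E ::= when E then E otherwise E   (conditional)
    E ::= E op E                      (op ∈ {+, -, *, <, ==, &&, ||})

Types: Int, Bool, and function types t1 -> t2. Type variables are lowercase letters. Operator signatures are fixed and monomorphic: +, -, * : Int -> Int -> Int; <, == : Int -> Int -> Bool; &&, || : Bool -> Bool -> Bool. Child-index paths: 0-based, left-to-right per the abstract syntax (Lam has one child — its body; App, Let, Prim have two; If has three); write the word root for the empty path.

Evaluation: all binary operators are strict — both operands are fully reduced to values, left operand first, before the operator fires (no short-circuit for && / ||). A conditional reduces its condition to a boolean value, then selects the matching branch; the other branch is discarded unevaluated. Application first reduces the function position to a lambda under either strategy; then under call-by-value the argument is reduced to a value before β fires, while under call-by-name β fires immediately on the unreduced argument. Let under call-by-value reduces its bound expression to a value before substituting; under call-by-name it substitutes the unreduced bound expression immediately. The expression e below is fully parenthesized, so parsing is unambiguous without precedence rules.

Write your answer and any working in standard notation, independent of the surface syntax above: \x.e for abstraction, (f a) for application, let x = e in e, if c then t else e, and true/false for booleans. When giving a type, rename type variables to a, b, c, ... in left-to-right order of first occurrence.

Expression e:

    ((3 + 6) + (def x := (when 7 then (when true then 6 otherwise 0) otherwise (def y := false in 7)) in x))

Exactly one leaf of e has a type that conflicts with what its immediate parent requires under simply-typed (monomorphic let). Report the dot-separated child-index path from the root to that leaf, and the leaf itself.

Answer: 1.0.0 : 7

Working:
  unify Int ~ Int
  unify Int ~ Int
  unify Int ~ Int
  unify Int ~ Bool
  FAIL: mismatch Int ~ Bool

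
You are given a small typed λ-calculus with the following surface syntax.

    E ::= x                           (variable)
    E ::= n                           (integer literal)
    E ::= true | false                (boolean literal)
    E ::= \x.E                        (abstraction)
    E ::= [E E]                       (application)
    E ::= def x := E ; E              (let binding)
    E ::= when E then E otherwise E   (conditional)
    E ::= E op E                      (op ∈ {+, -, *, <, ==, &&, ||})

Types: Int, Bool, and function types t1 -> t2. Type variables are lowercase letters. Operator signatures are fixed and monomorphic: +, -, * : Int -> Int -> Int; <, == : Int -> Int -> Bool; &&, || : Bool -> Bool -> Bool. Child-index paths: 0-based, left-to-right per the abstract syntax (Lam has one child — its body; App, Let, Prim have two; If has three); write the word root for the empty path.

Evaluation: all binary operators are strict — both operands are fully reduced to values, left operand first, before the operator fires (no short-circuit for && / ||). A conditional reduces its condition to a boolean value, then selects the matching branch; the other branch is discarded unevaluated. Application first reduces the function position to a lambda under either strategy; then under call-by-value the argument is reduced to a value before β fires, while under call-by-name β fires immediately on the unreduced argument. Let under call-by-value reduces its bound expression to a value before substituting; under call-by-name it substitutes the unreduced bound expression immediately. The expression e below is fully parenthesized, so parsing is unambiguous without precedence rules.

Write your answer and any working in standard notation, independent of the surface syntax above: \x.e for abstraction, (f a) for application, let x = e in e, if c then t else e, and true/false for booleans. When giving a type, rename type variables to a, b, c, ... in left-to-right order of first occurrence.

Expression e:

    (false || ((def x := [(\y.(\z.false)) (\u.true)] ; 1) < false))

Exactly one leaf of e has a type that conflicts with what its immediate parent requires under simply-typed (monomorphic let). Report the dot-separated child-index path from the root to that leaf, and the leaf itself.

Answer: 1.1 : false

Trace:
  unify Bool ~ Bool
\z._ : b -> Bool
\y._ : a -> b -> Bool
\u._ : c -> Bool
  unify a -> b -> Bool ~ (c -> Bool) -> d
  unify a ~ c -> Bool
  unify b -> Bool ~ d
_ _ : b -> Bool
let x : b -> Bool
  unify Int ~ Int
  unify Bool ~ Int
  FAIL: mismatch Bool ~ Int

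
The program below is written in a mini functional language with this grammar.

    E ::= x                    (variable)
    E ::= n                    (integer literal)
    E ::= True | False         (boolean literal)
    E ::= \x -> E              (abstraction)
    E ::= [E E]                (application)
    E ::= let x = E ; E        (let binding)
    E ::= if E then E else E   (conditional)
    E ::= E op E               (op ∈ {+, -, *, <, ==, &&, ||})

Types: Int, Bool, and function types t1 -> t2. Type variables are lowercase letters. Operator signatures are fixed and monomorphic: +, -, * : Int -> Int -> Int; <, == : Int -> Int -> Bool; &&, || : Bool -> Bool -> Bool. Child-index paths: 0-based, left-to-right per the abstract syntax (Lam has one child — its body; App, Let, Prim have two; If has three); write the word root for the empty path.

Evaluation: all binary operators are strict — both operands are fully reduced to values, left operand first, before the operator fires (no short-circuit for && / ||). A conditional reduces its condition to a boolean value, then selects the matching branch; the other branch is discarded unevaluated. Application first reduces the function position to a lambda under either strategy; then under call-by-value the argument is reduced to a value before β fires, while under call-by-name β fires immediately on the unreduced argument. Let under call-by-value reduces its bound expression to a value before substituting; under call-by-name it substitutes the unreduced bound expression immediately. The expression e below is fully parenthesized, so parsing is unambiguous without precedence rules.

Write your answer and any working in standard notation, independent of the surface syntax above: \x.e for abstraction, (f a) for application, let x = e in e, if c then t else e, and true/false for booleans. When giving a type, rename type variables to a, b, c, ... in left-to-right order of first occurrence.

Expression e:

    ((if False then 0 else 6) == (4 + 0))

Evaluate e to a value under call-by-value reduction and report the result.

Trace:
step 0: ((if false then 0 else 6) == (4 + 0))
step 1: [if@0] (6 == (4 + 0))
step 2: [delta@1] (6 == 4)
step 3: [delta@root] false

Answer: false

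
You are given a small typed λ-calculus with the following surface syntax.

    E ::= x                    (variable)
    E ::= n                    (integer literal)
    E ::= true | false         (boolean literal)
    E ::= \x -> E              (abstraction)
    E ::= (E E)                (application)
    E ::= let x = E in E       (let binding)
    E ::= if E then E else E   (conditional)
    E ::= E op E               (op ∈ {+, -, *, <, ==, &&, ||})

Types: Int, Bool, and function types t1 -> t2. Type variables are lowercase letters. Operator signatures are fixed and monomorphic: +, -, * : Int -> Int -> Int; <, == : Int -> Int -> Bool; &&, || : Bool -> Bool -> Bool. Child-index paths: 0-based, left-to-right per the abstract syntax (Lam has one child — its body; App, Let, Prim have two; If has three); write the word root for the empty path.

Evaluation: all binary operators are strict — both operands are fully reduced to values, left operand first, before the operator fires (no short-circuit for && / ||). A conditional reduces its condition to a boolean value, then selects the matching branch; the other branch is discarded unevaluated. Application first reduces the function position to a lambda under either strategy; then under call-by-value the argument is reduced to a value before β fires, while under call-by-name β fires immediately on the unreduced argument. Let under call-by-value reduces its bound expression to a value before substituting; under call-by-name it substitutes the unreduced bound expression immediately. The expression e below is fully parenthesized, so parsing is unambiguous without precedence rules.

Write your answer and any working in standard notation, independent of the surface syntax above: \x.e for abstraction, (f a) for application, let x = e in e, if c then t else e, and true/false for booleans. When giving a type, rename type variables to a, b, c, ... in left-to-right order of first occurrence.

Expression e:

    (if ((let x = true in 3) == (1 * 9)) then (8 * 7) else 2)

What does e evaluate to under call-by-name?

Answer: 2

Derivation:
step 0: (if ((let x = true in 3) == (1 * 9)) then (8 * 7) else 2)
step 1: [let@0.0] (if (3 == (1 * 9)) then (8 * 7) else 2)
step 2: [delta@0.1] (if (3 == 9) then (8 * 7) else 2)
step 3: [delta@0] (if false then (8 * 7) else 2)
step 4: [if@root] 2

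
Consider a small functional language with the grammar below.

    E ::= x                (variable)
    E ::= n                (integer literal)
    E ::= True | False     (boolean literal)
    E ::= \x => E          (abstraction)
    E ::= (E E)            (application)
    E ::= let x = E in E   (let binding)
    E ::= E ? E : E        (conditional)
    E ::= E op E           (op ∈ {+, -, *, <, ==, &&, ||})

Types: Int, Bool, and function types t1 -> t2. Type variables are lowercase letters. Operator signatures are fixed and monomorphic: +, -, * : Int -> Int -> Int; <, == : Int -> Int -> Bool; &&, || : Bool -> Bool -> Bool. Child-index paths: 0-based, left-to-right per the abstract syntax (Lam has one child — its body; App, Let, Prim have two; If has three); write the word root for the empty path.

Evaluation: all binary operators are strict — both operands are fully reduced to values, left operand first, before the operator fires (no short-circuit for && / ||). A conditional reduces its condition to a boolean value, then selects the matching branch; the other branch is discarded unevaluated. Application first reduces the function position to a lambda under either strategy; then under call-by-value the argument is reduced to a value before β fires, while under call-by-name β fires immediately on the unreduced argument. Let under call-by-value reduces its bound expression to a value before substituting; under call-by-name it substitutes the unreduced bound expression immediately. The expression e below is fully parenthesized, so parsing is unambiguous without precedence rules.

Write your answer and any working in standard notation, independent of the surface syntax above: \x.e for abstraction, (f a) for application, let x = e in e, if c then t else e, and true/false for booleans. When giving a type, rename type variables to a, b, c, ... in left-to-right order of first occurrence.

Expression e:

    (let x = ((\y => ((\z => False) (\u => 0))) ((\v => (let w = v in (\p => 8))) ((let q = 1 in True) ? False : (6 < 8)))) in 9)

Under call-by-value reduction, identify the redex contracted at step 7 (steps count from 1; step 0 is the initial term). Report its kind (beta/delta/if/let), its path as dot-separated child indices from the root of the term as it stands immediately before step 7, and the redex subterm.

Working:
step 0: (let x = ((\y.((\z.false) (\u.0))) ((\v.(let w = v in (\p.8))) (if (let q = 1 in true) then false else (6 < 8)))) in 9)
step 1: [let@0.1.1.0] (let x = ((\y.((\z.false) (\u.0))) ((\v.(let w = v in (\p.8))) (if true then false else (6 < 8)))) in 9)
step 2: [if@0.1.1] (let x = ((\y.((\z.false) (\u.0))) ((\v.(let w = v in (\p.8))) false)) in 9)
step 3: [beta@0.1] (let x = ((\y.((\z.false) (\u.0))) (let w = false in (\p.8))) in 9)
step 4: [let@0.1] (let x = ((\y.((\z.false) (\u.0))) (\p.8)) in 9)
step 5: [beta@0] (let x = ((\z.false) (\u.0)) in 9)
step 6: [beta@0] (let x = false in 9)
step 7: [let@root] 9

Answer: let at root : (let x = false in 9)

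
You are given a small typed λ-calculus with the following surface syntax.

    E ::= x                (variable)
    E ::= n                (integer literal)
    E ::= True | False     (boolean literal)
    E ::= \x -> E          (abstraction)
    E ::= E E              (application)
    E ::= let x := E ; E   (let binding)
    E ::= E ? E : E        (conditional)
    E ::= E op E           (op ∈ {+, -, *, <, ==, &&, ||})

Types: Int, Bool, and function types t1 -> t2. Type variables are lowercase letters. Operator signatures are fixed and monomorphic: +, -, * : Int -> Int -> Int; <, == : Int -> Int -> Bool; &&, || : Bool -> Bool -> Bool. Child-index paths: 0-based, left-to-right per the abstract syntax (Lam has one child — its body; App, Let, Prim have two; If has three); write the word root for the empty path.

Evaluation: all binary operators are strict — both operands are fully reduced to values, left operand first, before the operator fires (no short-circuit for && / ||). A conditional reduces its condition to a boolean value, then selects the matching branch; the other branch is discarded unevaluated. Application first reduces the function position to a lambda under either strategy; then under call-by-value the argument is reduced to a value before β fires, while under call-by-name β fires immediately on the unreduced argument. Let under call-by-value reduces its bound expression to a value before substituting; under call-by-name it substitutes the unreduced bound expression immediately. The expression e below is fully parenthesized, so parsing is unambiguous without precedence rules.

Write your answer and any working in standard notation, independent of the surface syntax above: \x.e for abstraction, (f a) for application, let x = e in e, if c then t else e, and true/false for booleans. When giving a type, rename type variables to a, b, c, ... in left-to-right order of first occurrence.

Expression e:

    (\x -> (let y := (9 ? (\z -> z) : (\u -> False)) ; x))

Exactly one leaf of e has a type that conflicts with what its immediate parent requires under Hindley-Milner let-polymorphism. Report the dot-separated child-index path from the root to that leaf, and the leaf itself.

Derivation:
  unify Int ~ Bool
  FAIL: mismatch Int ~ Bool

Answer: 0.0.0 : 9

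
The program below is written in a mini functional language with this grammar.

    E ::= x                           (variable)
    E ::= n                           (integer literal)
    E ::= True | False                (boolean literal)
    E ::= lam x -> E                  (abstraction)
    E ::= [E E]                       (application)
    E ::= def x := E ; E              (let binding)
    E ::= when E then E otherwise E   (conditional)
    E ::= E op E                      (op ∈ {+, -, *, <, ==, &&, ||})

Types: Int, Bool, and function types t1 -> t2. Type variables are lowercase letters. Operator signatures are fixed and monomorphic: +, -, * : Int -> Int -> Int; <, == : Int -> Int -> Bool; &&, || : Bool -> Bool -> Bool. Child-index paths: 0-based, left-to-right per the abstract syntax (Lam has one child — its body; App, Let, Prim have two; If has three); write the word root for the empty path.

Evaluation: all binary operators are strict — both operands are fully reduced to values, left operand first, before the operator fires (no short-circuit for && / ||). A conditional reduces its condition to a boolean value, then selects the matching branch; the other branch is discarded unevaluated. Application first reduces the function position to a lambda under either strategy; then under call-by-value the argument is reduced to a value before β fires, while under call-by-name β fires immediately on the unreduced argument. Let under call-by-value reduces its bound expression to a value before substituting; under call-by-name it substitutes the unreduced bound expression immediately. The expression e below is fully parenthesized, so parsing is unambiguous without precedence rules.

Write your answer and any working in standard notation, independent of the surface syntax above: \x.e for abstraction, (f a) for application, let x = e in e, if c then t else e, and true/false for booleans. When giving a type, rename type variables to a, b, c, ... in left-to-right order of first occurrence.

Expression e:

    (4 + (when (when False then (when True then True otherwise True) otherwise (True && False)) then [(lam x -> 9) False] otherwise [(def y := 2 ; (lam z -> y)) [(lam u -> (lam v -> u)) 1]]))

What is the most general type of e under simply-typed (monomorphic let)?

Answer: Int

Derivation:
  unify Int ~ Int
  unify Bool ~ Bool
  unify Bool ~ Bool
  unify Bool ~ Bool
  unify Bool ~ Bool
  unify Bool ~ Bool
  unify Bool ~ Bool
  unify Bool ~ Bool
\x._ : a -> Int
  unify a -> Int ~ Bool -> b
  unify a ~ Bool
  unify Int ~ b
_ _ : Int
let y : Int
y : Int
\z._ : c -> Int
u : d
\v._ : e -> d
\u._ : d -> e -> d
  unify d -> e -> d ~ Int -> f
  unify d ~ Int
  unify e -> Int ~ f
_ _ : e -> Int
  unify c -> Int ~ (e -> Int) -> g
  unify c ~ e -> Int
  unify Int ~ g
_ _ : Int
  unify Int ~ Int
  unify Int ~ Int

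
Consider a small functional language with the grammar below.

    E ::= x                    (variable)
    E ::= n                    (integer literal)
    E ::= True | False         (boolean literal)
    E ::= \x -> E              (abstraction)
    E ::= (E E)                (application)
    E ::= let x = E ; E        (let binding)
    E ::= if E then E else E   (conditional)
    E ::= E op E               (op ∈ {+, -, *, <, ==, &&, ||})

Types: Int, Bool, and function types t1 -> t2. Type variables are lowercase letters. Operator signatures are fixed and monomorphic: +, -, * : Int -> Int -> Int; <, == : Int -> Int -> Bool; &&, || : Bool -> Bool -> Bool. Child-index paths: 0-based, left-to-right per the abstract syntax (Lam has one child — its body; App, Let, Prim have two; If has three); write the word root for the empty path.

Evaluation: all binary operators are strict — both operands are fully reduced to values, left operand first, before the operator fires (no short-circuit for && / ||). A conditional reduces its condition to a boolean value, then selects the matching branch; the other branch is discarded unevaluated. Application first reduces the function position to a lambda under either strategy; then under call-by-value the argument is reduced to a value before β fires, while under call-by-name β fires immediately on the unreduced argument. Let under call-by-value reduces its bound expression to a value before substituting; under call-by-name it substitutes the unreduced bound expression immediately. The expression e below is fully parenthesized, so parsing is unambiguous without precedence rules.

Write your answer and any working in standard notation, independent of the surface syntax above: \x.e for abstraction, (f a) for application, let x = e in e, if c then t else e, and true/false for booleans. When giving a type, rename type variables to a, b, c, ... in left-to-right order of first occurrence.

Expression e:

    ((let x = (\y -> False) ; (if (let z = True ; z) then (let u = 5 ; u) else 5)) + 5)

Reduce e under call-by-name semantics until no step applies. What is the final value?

Trace:
step 0: ((let x = (\y.false) in (if (let z = true in z) then (let u = 5 in u) else 5)) + 5)
step 1: [let@0] ((if (let z = true in z) then (let u = 5 in u) else 5) + 5)
step 2: [let@0.0] ((if true then (let u = 5 in u) else 5) + 5)
step 3: [if@0] ((let u = 5 in u) + 5)
step 4: [let@0] (5 + 5)
step 5: [delta@root] 10

Answer: 10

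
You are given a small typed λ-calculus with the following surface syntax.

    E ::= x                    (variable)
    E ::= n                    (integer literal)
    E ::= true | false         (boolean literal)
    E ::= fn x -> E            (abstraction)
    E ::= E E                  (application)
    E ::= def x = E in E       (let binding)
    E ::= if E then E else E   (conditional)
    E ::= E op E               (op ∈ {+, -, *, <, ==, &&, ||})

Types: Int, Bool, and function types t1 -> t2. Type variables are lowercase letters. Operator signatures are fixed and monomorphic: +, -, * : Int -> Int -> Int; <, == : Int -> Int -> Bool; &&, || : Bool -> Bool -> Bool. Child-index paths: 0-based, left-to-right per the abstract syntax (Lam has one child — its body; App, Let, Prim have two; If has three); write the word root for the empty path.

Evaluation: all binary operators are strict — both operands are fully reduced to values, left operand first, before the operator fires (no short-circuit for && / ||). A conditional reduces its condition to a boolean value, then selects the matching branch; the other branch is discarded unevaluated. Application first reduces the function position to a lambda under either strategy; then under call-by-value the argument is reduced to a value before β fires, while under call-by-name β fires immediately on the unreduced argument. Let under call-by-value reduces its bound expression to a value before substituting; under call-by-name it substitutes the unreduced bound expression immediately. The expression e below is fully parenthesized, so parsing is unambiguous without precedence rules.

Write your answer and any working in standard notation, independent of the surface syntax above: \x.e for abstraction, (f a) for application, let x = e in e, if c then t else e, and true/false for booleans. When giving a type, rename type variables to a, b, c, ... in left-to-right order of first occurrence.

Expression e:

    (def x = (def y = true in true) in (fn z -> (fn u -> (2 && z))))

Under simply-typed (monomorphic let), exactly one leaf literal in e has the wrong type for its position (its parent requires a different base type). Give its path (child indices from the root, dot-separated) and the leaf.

Answer: 1.0.0.0 : 2

Trace:
let y : Bool
let x : Bool
  unify Int ~ Bool
  FAIL: mismatch Int ~ Bool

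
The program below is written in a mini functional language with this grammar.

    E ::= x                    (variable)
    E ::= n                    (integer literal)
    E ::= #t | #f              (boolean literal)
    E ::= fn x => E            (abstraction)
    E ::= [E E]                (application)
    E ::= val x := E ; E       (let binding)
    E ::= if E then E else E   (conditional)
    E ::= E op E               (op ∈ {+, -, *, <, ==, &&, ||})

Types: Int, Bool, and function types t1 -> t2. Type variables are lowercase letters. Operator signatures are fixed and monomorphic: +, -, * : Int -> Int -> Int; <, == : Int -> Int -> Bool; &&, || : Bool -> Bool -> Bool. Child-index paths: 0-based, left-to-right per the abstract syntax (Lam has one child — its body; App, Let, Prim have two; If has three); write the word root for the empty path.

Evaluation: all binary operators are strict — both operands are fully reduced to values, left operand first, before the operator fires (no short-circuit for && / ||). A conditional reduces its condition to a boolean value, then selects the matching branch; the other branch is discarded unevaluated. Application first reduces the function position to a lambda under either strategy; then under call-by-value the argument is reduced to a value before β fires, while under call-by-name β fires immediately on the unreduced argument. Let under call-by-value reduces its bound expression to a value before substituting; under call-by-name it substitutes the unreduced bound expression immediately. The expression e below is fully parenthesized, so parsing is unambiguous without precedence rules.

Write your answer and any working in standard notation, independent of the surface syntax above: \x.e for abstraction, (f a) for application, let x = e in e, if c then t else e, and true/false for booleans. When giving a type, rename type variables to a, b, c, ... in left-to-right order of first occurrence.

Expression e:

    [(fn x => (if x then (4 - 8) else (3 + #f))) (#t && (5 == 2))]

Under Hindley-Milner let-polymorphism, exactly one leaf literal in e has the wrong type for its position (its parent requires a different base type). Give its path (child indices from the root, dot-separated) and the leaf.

Answer: 0.0.2.1 : false

Trace:
x : a
  unify a ~ Bool
  unify Int ~ Int
  unify Int ~ Int
  unify Int ~ Int
  unify Bool ~ Int
  FAIL: mismatch Bool ~ Int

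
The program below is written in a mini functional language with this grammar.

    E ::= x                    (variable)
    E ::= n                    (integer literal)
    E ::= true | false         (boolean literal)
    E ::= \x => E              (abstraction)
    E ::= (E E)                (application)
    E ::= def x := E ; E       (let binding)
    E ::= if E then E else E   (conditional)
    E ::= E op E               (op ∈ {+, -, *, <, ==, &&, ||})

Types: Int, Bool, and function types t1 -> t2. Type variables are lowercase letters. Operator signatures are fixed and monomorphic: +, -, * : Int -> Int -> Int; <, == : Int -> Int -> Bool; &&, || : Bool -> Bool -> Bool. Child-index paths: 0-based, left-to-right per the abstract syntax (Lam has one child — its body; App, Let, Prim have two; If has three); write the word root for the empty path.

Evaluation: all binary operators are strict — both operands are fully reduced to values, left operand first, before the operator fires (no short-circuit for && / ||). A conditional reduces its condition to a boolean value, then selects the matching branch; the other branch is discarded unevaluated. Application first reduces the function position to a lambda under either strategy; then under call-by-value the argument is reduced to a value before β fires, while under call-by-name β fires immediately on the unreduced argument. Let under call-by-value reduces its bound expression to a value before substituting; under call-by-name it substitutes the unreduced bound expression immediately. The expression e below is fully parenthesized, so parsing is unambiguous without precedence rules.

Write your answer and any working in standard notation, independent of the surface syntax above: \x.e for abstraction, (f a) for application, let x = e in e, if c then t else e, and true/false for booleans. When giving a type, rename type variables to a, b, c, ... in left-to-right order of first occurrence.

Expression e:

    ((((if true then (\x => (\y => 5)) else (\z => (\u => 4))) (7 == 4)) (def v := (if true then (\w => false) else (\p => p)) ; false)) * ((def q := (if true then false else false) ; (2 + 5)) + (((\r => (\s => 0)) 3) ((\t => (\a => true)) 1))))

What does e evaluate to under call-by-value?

Trace:
step 0: ((((if true then (\x.(\y.5)) else (\z.(\u.4))) (7 == 4)) (let v = (if true then (\w.false) else (\p.p)) in false)) * ((let q = (if true then false else false) in (2 + 5)) + (((\r.(\s.0)) 3) ((\t.(\a.true)) 1))))
step 1: [if@0.0.0] ((((\x.(\y.5)) (7 == 4)) (let v = (if true then (\w.false) else (\p.p)) in false)) * ((let q = (if true then false else false) in (2 + 5)) + (((\r.(\s.0)) 3) ((\t.(\a.true)) 1))))
step 2: [delta@0.0.1] ((((\x.(\y.5)) false) (let v = (if true then (\w.false) else (\p.p)) in false)) * ((let q = (if true then false else false) in (2 + 5)) + (((\r.(\s.0)) 3) ((\t.(\a.true)) 1))))
step 3: [beta@0.0] (((\y.5) (let v = (if true then (\w.false) else (\p.p)) in false)) * ((let q = (if true then false else false) in (2 + 5)) + (((\r.(\s.0)) 3) ((\t.(\a.true)) 1))))
step 4: [if@0.1.0] (((\y.5) (let v = (\w.false) in false)) * ((let q = (if true then false else false) in (2 + 5)) + (((\r.(\s.0)) 3) ((\t.(\a.true)) 1))))
step 5: [let@0.1] (((\y.5) false) * ((let q = (if true then false else false) in (2 + 5)) + (((\r.(\s.0)) 3) ((\t.(\a.true)) 1))))
step 6: [beta@0] (5 * ((let q = (if true then false else false) in (2 + 5)) + (((\r.(\s.0)) 3) ((\t.(\a.true)) 1))))
step 7: [if@1.0.0] (5 * ((let q = false in (2 + 5)) + (((\r.(\s.0)) 3) ((\t.(\a.true)) 1))))
step 8: [let@1.0] (5 * ((2 + 5) + (((\r.(\s.0)) 3) ((\t.(\a.true)) 1))))
step 9: [delta@1.0] (5 * (7 + (((\r.(\s.0)) 3) ((\t.(\a.true)) 1))))
step 10: [beta@1.1.0] (5 * (7 + ((\s.0) ((\t.(\a.true)) 1))))
step 11: [beta@1.1.1] (5 * (7 + ((\s.0) (\a.true))))
step 12: [beta@1.1] (5 * (7 + 0))
step 13: [delta@1] (5 * 7)
step 14: [delta@root] 35

Answer: 35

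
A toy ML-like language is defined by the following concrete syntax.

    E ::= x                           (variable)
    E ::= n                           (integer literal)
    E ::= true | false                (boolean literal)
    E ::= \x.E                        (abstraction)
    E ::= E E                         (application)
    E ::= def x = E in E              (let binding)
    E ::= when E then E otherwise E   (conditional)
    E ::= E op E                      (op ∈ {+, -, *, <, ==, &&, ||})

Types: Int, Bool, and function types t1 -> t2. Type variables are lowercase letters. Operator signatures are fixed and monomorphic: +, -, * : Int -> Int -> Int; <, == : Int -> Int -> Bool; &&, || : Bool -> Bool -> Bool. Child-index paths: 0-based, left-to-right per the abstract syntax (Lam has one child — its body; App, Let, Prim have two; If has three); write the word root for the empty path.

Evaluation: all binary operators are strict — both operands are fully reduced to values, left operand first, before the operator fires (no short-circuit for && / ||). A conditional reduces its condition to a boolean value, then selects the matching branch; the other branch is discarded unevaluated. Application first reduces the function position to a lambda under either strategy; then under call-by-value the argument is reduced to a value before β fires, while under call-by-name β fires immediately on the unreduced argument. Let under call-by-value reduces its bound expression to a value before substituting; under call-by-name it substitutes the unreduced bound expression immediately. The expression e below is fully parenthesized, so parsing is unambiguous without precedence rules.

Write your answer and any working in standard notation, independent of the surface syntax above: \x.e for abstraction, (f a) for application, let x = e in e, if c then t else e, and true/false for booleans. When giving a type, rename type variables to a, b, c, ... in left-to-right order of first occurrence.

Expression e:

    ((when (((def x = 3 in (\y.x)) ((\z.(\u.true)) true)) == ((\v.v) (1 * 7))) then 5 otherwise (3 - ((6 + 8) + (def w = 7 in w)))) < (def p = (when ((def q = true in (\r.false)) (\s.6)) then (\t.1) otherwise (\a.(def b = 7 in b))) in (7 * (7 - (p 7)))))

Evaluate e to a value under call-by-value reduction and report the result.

Working:
step 0: ((if (((let x = 3 in (\y.x)) ((\z.(\u.true)) true)) == ((\v.v) (1 * 7))) then 5 else (3 - ((6 + 8) + (let w = 7 in w)))) < (let p = (if ((let q = true in (\r.false)) (\s.6)) then (\t.1) else (\a.(let b = 7 in b))) in (7 * (7 - (p 7)))))
step 1: [let@0.0.0.0] ((if (((\y.3) ((\z.(\u.true)) true)) == ((\v.v) (1 * 7))) then 5 else (3 - ((6 + 8) + (let w = 7 in w)))) < (let p = (if ((let q = true in (\r.false)) (\s.6)) then (\t.1) else (\a.(let b = 7 in b))) in (7 * (7 - (p 7)))))
step 2: [beta@0.0.0.1] ((if (((\y.3) (\u.true)) == ((\v.v) (1 * 7))) then 5 else (3 - ((6 + 8) + (let w = 7 in w)))) < (let p = (if ((let q = true in (\r.false)) (\s.6)) then (\t.1) else (\a.(let b = 7 in b))) in (7 * (7 - (p 7)))))
step 3: [beta@0.0.0] ((if (3 == ((\v.v) (1 * 7))) then 5 else (3 - ((6 + 8) + (let w = 7 in w)))) < (let p = (if ((let q = true in (\r.false)) (\s.6)) then (\t.1) else (\a.(let b = 7 in b))) in (7 * (7 - (p 7)))))
step 4: [delta@0.0.1.1] ((if (3 == ((\v.v) 7)) then 5 else (3 - ((6 + 8) + (let w = 7 in w)))) < (let p = (if ((let q = true in (\r.false)) (\s.6)) then (\t.1) else (\a.(let b = 7 in b))) in (7 * (7 - (p 7)))))
step 5: [beta@0.0.1] ((if (3 == 7) then 5 else (3 - ((6 + 8) + (let w = 7 in w)))) < (let p = (if ((let q = true in (\r.false)) (\s.6)) then (\t.1) else (\a.(let b = 7 in b))) in (7 * (7 - (p 7)))))
step 6: [delta@0.0] ((if false then 5 else (3 - ((6 + 8) + (let w = 7 in w)))) < (let p = (if ((let q = true in (\r.false)) (\s.6)) then (\t.1) else (\a.(let b = 7 in b))) in (7 * (7 - (p 7)))))
step 7: [if@0] ((3 - ((6 + 8) + (let w = 7 in w))) < (let p = (if ((let q = true in (\r.false)) (\s.6)) then (\t.1) else (\a.(let b = 7 in b))) in (7 * (7 - (p 7)))))
step 8: [delta@0.1.0] ((3 - (14 + (let w = 7 in w))) < (let p = (if ((let q = true in (\r.false)) (\s.6)) then (\t.1) else (\a.(let b = 7 in b))) in (7 * (7 - (p 7)))))
step 9: [let@0.1.1] ((3 - (14 + 7)) < (let p = (if ((let q = true in (\r.false)) (\s.6)) then (\t.1) else (\a.(let b = 7 in b))) in (7 * (7 - (p 7)))))
step 10: [delta@0.1] ((3 - 21) < (let p = (if ((let q = true in (\r.false)) (\s.6)) then (\t.1) else (\a.(let b = 7 in b))) in (7 * (7 - (p 7)))))
step 11: [delta@0] (-18 < (let p = (if ((let q = true in (\r.false)) (\s.6)) then (\t.1) else (\a.(let b = 7 in b))) in (7 * (7 - (p 7)))))
step 12: [let@1.0.0.0] (-18 < (let p = (if ((\r.false) (\s.6)) then (\t.1) else (\a.(let b = 7 in b))) in (7 * (7 - (p 7)))))
step 13: [beta@1.0.0] (-18 < (let p = (if false then (\t.1) else (\a.(let b = 7 in b))) in (7 * (7 - (p 7)))))
step 14: [if@1.0] (-18 < (let p = (\a.(let b = 7 in b)) in (7 * (7 - (p 7)))))
step 15: [let@1] (-18 < (7 * (7 - ((\a.(let b = 7 in b)) 7))))
step 16: [beta@1.1.1] (-18 < (7 * (7 - (let b = 7 in b))))
step 17: [let@1.1.1] (-18 < (7 * (7 - 7)))
step 18: [delta@1.1] (-18 < (7 * 0))
step 19: [delta@1] (-18 < 0)
step 20: [delta@root] true

Answer: true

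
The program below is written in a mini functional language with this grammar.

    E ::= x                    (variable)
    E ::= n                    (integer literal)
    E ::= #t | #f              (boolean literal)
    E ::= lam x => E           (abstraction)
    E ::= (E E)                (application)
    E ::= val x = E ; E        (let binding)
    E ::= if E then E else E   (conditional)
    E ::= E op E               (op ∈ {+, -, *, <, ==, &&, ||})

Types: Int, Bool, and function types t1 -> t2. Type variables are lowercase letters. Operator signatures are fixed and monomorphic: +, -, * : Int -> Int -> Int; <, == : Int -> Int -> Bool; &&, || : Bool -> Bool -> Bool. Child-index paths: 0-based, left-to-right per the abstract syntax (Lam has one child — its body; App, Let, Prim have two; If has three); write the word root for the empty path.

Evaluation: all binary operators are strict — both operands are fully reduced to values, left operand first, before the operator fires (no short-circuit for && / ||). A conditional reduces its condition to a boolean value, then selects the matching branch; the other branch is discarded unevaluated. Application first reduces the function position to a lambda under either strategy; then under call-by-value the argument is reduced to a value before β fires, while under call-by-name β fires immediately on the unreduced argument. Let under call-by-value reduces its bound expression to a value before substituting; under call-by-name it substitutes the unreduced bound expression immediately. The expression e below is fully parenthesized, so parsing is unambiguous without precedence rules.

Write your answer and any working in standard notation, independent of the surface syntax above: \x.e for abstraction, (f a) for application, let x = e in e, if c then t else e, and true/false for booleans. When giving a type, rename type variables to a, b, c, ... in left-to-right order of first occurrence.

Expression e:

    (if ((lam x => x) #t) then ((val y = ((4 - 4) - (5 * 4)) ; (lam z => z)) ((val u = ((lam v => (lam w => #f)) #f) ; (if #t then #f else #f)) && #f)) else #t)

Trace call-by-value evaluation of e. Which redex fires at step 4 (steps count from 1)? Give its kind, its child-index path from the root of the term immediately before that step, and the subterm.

Answer: delta at 0.0.1 : (5 * 4)

Derivation:
step 0: (if ((\x.x) true) then ((let y = ((4 - 4) - (5 * 4)) in (\z.z)) ((let u = ((\v.(\w.false)) false) in (if true then false else false)) && false)) else true)
step 1: [beta@0] (if true then ((let y = ((4 - 4) - (5 * 4)) in (\z.z)) ((let u = ((\v.(\w.false)) false) in (if true then false else false)) && false)) else true)
step 2: [if@root] ((let y = ((4 - 4) - (5 * 4)) in (\z.z)) ((let u = ((\v.(\w.false)) false) in (if true then false else false)) && false))
step 3: [delta@0.0.0] ((let y = (0 - (5 * 4)) in (\z.z)) ((let u = ((\v.(\w.false)) false) in (if true then false else false)) && false))
step 4: [delta@0.0.1] ((let y = (0 - 20) in (\z.z)) ((let u = ((\v.(\w.false)) false) in (if true then false else false)) && false))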